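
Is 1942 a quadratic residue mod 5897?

Factor out 2: 1942 = 2·971. Since 5897 ≡ 1 (mod 8), (2|5897) = +1. Now have (971|5897).
5897 ≡ 1 (mod 4), so quadratic reciprocity gives (971|5897) = (5897|971). Reduce: 5897 ≡ 71 (mod 971). Now have (71|971).
Both 71 ≡ 3 and 971 ≡ 3 (mod 4), so reciprocity gives (71|971) = -(971|71). Reduce: 971 ≡ 48 (mod 71). Now have -(48|71).
Factor out 2: 48 = 2^4·3. Since 71 ≡ 7 (mod 8), (2|71) = +1, and (2|71)^4 = +1. Now have -(3|71).
Both 3 ≡ 3 and 71 ≡ 3 (mod 4), so reciprocity gives (3|71) = -(71|3). Reduce: 71 ≡ 2 (mod 3). Now have (2|3).
Factor out 2: 2 = 2. Since 3 ≡ 3 (mod 8), (2|3) = -1. Now have -(1|3).
(1|3) = 1. Collecting the sign factors: -1.
(1942|5897) = -1, and 5897 is prime, so 1942 is not a quadratic residue mod 5897.

no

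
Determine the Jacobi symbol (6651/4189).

-1

(6651/4189)
  = (2462/4189)    [6651 ≡ 2462 mod 4189]
  = -(1231/4189)    [4189 ≡ 5 mod 8 ⇒ (2/4189) = -1]
  = -(4189/1231)    [QR: 4189 ≡ 1 mod 4, sign kept]
  = -(496/1231)    [4189 ≡ 496 mod 1231]
  = -(31/1231)    [1231 ≡ 7 mod 8 ⇒ (2/1231)^4 = +1]
  = (1231/31)    [QR: both ≡ 3 mod 4, sign flips]
  = (22/31)    [1231 ≡ 22 mod 31]
  = (11/31)    [31 ≡ 7 mod 8 ⇒ (2/31) = +1]
  = -(31/11)    [QR: both ≡ 3 mod 4, sign flips]
  = -(9/11)    [31 ≡ 9 mod 11]
  = -(11/9)    [QR: 9 ≡ 1 mod 4, sign kept]
  = -(2/9)    [11 ≡ 2 mod 9]
  = -(1/9)    [9 ≡ 1 mod 8 ⇒ (2/9) = +1]
  = -1    [(1/9) = 1]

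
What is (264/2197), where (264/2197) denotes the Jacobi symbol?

Factor out 2: 264 = 2^3·33. Since 2197 ≡ 5 (mod 8), (2/2197) = -1, and (2/2197)^3 = -1. Now have -(33/2197).
33 ≡ 1 (mod 4), so quadratic reciprocity gives (33/2197) = (2197/33). Reduce: 2197 ≡ 19 (mod 33). Now have -(19/33).
33 ≡ 1 (mod 4), so quadratic reciprocity gives (19/33) = (33/19). Reduce: 33 ≡ 14 (mod 19). Now have -(14/19).
Factor out 2: 14 = 2·7. Since 19 ≡ 3 (mod 8), (2/19) = -1. Now have (7/19).
Both 7 ≡ 3 and 19 ≡ 3 (mod 4), so reciprocity gives (7/19) = -(19/7). Reduce: 19 ≡ 5 (mod 7). Now have -(5/7).
5 ≡ 1 (mod 4), so quadratic reciprocity gives (5/7) = (7/5). Reduce: 7 ≡ 2 (mod 5). Now have -(2/5).
Factor out 2: 2 = 2. Since 5 ≡ 5 (mod 8), (2/5) = -1. Now have (1/5).
(1/5) = 1. Collecting the sign factors: 1.

1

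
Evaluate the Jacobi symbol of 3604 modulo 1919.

Reduce the numerator: 3604 ≡ 1685 (mod 1919), so (3604/1919) = (1685/1919).
1685 ≡ 1 (mod 4), so quadratic reciprocity gives (1685/1919) = (1919/1685). Reduce: 1919 ≡ 234 (mod 1685). Now have (234/1685).
Factor out 2: 234 = 2·117. Since 1685 ≡ 5 (mod 8), (2/1685) = -1. Now have -(117/1685).
117 ≡ 1 (mod 4), so quadratic reciprocity gives (117/1685) = (1685/117). Reduce: 1685 ≡ 47 (mod 117). Now have -(47/117).
117 ≡ 1 (mod 4), so quadratic reciprocity gives (47/117) = (117/47). Reduce: 117 ≡ 23 (mod 47). Now have -(23/47).
Both 23 ≡ 3 and 47 ≡ 3 (mod 4), so reciprocity gives (23/47) = -(47/23). Reduce: 47 ≡ 1 (mod 23). Now have (1/23).
(1/23) = 1. Collecting the sign factors: 1.

1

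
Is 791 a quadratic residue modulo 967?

no

(791|967)
  = -(967|791)    [QR: both ≡ 3 mod 4, sign flips]
  = -(176|791)    [967 ≡ 176 mod 791]
  = -(11|791)    [791 ≡ 7 mod 8 ⇒ (2|791)^4 = +1]
  = (791|11)    [QR: both ≡ 3 mod 4, sign flips]
  = (10|11)    [791 ≡ 10 mod 11]
  = -(5|11)    [11 ≡ 3 mod 8 ⇒ (2|11) = -1]
  = -(11|5)    [QR: 5 ≡ 1 mod 4, sign kept]
  = -(1|5)    [11 ≡ 1 mod 5]
  = -1    [(1|5) = 1]
The Legendre symbol is -1, so x^2 ≡ 791 (mod 967) has no solution.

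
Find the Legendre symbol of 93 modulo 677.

1

93 ≡ 1 (mod 4), so quadratic reciprocity gives (93 / 677) = (677 / 93). Reduce: 677 ≡ 26 (mod 93). Now have (26 / 93).
Factor out 2: 26 = 2·13. Since 93 ≡ 5 (mod 8), (2 / 93) = -1. Now have -(13 / 93).
13 ≡ 1 (mod 4), so quadratic reciprocity gives (13 / 93) = (93 / 13). Reduce: 93 ≡ 2 (mod 13). Now have -(2 / 13).
Factor out 2: 2 = 2. Since 13 ≡ 5 (mod 8), (2 / 13) = -1. Now have (1 / 13).
(1 / 13) = 1. Collecting the sign factors: 1.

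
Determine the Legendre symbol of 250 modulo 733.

Factor out 2: 250 = 2·125. Since 733 ≡ 5 (mod 8), (2/733) = -1. Now have -(125/733).
125 ≡ 1 (mod 4), so quadratic reciprocity gives (125/733) = (733/125). Reduce: 733 ≡ 108 (mod 125). Now have -(108/125).
Factor out 2: 108 = 2^2·27. Since 125 ≡ 5 (mod 8), (2/125) = -1, and (2/125)^2 = +1. Now have -(27/125).
125 ≡ 1 (mod 4), so quadratic reciprocity gives (27/125) = (125/27). Reduce: 125 ≡ 17 (mod 27). Now have -(17/27).
17 ≡ 1 (mod 4), so quadratic reciprocity gives (17/27) = (27/17). Reduce: 27 ≡ 10 (mod 17). Now have -(10/17).
Factor out 2: 10 = 2·5. Since 17 ≡ 1 (mod 8), (2/17) = +1. Now have -(5/17).
5 ≡ 1 (mod 4), so quadratic reciprocity gives (5/17) = (17/5). Reduce: 17 ≡ 2 (mod 5). Now have -(2/5).
Factor out 2: 2 = 2. Since 5 ≡ 5 (mod 8), (2/5) = -1. Now have (1/5).
(1/5) = 1. Collecting the sign factors: 1.

1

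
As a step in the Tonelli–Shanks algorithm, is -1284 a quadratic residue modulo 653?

(-1284/653)
  = (1284/653)    [653 ≡ 1 mod 4 ⇒ (-1/653) = +1]
  = (631/653)    [1284 ≡ 631 mod 653]
  = (653/631)    [QR: 653 ≡ 1 mod 4, sign kept]
  = (22/631)    [653 ≡ 22 mod 631]
  = (11/631)    [631 ≡ 7 mod 8 ⇒ (2/631) = +1]
  = -(631/11)    [QR: both ≡ 3 mod 4, sign flips]
  = -(4/11)    [631 ≡ 4 mod 11]
  = -(1/11)    [11 ≡ 3 mod 8 ⇒ (2/11)^2 = +1]
  = -1    [(1/11) = 1]
(-1284/653) = -1, and 653 is prime, so -1284 is not a quadratic residue mod 653.

no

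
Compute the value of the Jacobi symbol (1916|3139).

1

Factor out 2: 1916 = 2^2·479. Since 3139 ≡ 3 (mod 8), (2|3139) = -1, and (2|3139)^2 = +1. Now have (479|3139).
Both 479 ≡ 3 and 3139 ≡ 3 (mod 4), so reciprocity gives (479|3139) = -(3139|479). Reduce: 3139 ≡ 265 (mod 479). Now have -(265|479).
265 ≡ 1 (mod 4), so quadratic reciprocity gives (265|479) = (479|265). Reduce: 479 ≡ 214 (mod 265). Now have -(214|265).
Factor out 2: 214 = 2·107. Since 265 ≡ 1 (mod 8), (2|265) = +1. Now have -(107|265).
265 ≡ 1 (mod 4), so quadratic reciprocity gives (107|265) = (265|107). Reduce: 265 ≡ 51 (mod 107). Now have -(51|107).
Both 51 ≡ 3 and 107 ≡ 3 (mod 4), so reciprocity gives (51|107) = -(107|51). Reduce: 107 ≡ 5 (mod 51). Now have (5|51).
5 ≡ 1 (mod 4), so quadratic reciprocity gives (5|51) = (51|5). Reduce: 51 ≡ 1 (mod 5). Now have (1|5).
(1|5) = 1. Collecting the sign factors: 1.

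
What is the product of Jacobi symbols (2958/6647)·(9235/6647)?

By multiplicativity, (2958·9235/6647) = (2958/6647)·(9235/6647).
First factor (2958/6647):
Factor out 2: 2958 = 2·1479. Since 6647 ≡ 7 (mod 8), (2/6647) = +1. Now have (1479/6647).
Both 1479 ≡ 3 and 6647 ≡ 3 (mod 4), so reciprocity gives (1479/6647) = -(6647/1479). Reduce: 6647 ≡ 731 (mod 1479). Now have -(731/1479).
Both 731 ≡ 3 and 1479 ≡ 3 (mod 4), so reciprocity gives (731/1479) = -(1479/731). Reduce: 1479 ≡ 17 (mod 731). Now have (17/731).
17 ≡ 1 (mod 4), so quadratic reciprocity gives (17/731) = (731/17). Reduce: 731 ≡ 0 (mod 17). Now have (0/17).
The numerator is now 0 with denominator 17 > 1: the symbol is 0.
Second factor (9235/6647):
Reduce the numerator: 9235 ≡ 2588 (mod 6647), so (9235/6647) = (2588/6647).
Factor out 2: 2588 = 2^2·647. Since 6647 ≡ 7 (mod 8), (2/6647) = +1, and (2/6647)^2 = +1. Now have (647/6647).
Both 647 ≡ 3 and 6647 ≡ 3 (mod 4), so reciprocity gives (647/6647) = -(6647/647). Reduce: 6647 ≡ 177 (mod 647). Now have -(177/647).
177 ≡ 1 (mod 4), so quadratic reciprocity gives (177/647) = (647/177). Reduce: 647 ≡ 116 (mod 177). Now have -(116/177).
Factor out 2: 116 = 2^2·29. Since 177 ≡ 1 (mod 8), (2/177) = +1, and (2/177)^2 = +1. Now have -(29/177).
29 ≡ 1 (mod 4), so quadratic reciprocity gives (29/177) = (177/29). Reduce: 177 ≡ 3 (mod 29). Now have -(3/29).
29 ≡ 1 (mod 4), so quadratic reciprocity gives (3/29) = (29/3). Reduce: 29 ≡ 2 (mod 3). Now have -(2/3).
Factor out 2: 2 = 2. Since 3 ≡ 3 (mod 8), (2/3) = -1. Now have (1/3).
(1/3) = 1. Collecting the sign factors: 1.
Product: (0)·(1) = 0.

0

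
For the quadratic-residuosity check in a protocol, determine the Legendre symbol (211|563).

1

Both 211 ≡ 3 and 563 ≡ 3 (mod 4), so reciprocity gives (211|563) = -(563|211). Reduce: 563 ≡ 141 (mod 211). Now have -(141|211).
141 ≡ 1 (mod 4), so quadratic reciprocity gives (141|211) = (211|141). Reduce: 211 ≡ 70 (mod 141). Now have -(70|141).
Factor out 2: 70 = 2·35. Since 141 ≡ 5 (mod 8), (2|141) = -1. Now have (35|141).
141 ≡ 1 (mod 4), so quadratic reciprocity gives (35|141) = (141|35). Reduce: 141 ≡ 1 (mod 35). Now have (1|35).
(1|35) = 1. Collecting the sign factors: 1.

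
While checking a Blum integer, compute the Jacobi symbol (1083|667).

-1

Reduce the numerator: 1083 ≡ 416 (mod 667), so (1083|667) = (416|667).
Factor out 2: 416 = 2^5·13. Since 667 ≡ 3 (mod 8), (2|667) = -1, and (2|667)^5 = -1. Now have -(13|667).
13 ≡ 1 (mod 4), so quadratic reciprocity gives (13|667) = (667|13). Reduce: 667 ≡ 4 (mod 13). Now have -(4|13).
Factor out 2: 4 = 2^2. Since 13 ≡ 5 (mod 8), (2|13) = -1, and (2|13)^2 = +1. Now have -(1|13).
(1|13) = 1. Collecting the sign factors: -1.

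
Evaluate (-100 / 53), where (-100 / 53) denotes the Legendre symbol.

1

(-100 / 53)
  = (100 / 53)    [53 ≡ 1 mod 4 ⇒ (-1 / 53) = +1]
  = (47 / 53)    [100 ≡ 47 mod 53]
  = (53 / 47)    [QR: 53 ≡ 1 mod 4, sign kept]
  = (6 / 47)    [53 ≡ 6 mod 47]
  = (3 / 47)    [47 ≡ 7 mod 8 ⇒ (2 / 47) = +1]
  = -(47 / 3)    [QR: both ≡ 3 mod 4, sign flips]
  = -(2 / 3)    [47 ≡ 2 mod 3]
  = (1 / 3)    [3 ≡ 3 mod 8 ⇒ (2 / 3) = -1]
  = 1    [(1 / 3) = 1]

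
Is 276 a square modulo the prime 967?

Factor out 2: 276 = 2^2·69. Since 967 ≡ 7 (mod 8), (2|967) = +1, and (2|967)^2 = +1. Now have (69|967).
69 ≡ 1 (mod 4), so quadratic reciprocity gives (69|967) = (967|69). Reduce: 967 ≡ 1 (mod 69). Now have (1|69).
(1|69) = 1. Collecting the sign factors: 1.
The Legendre symbol is 1, so x^2 ≡ 276 (mod 967) has solution.

yes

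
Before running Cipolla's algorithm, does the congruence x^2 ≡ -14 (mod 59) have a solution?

(-14/59)
  = -(14/59)    [59 ≡ 3 mod 4 ⇒ (-1/59) = -1]
  = (7/59)    [59 ≡ 3 mod 8 ⇒ (2/59) = -1]
  = -(59/7)    [QR: both ≡ 3 mod 4, sign flips]
  = -(3/7)    [59 ≡ 3 mod 7]
  = (7/3)    [QR: both ≡ 3 mod 4, sign flips]
  = (1/3)    [7 ≡ 1 mod 3]
  = 1    [(1/3) = 1]
The Legendre symbol is 1, so x^2 ≡ -14 (mod 59) has solution.

yes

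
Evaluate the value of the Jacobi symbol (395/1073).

-1

1073 ≡ 1 (mod 4), so quadratic reciprocity gives (395/1073) = (1073/395). Reduce: 1073 ≡ 283 (mod 395). Now have (283/395).
Both 283 ≡ 3 and 395 ≡ 3 (mod 4), so reciprocity gives (283/395) = -(395/283). Reduce: 395 ≡ 112 (mod 283). Now have -(112/283).
Factor out 2: 112 = 2^4·7. Since 283 ≡ 3 (mod 8), (2/283) = -1, and (2/283)^4 = +1. Now have -(7/283).
Both 7 ≡ 3 and 283 ≡ 3 (mod 4), so reciprocity gives (7/283) = -(283/7). Reduce: 283 ≡ 3 (mod 7). Now have (3/7).
Both 3 ≡ 3 and 7 ≡ 3 (mod 4), so reciprocity gives (3/7) = -(7/3). Reduce: 7 ≡ 1 (mod 3). Now have -(1/3).
(1/3) = 1. Collecting the sign factors: -1.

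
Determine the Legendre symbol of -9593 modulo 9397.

Pull out -1: (-9593/9397) = (-1/9397)·(9593/9397). Since 9397 ≡ 1 (mod 4), (-1/9397) = +1. Now have (9593/9397).
Reduce the numerator: 9593 ≡ 196 (mod 9397), so (9593/9397) = (196/9397).
Factor out 2: 196 = 2^2·49. Since 9397 ≡ 5 (mod 8), (2/9397) = -1, and (2/9397)^2 = +1. Now have (49/9397).
49 ≡ 1 (mod 4), so quadratic reciprocity gives (49/9397) = (9397/49). Reduce: 9397 ≡ 38 (mod 49). Now have (38/49).
Factor out 2: 38 = 2·19. Since 49 ≡ 1 (mod 8), (2/49) = +1. Now have (19/49).
49 ≡ 1 (mod 4), so quadratic reciprocity gives (19/49) = (49/19). Reduce: 49 ≡ 11 (mod 19). Now have (11/19).
Both 11 ≡ 3 and 19 ≡ 3 (mod 4), so reciprocity gives (11/19) = -(19/11). Reduce: 19 ≡ 8 (mod 11). Now have -(8/11).
Factor out 2: 8 = 2^3. Since 11 ≡ 3 (mod 8), (2/11) = -1, and (2/11)^3 = -1. Now have (1/11).
(1/11) = 1. Collecting the sign factors: 1.

1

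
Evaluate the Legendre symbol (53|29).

1

(53|29)
  = (24|29)    [53 ≡ 24 mod 29]
  = -(3|29)    [29 ≡ 5 mod 8 ⇒ (2|29)^3 = -1]
  = -(29|3)    [QR: 29 ≡ 1 mod 4, sign kept]
  = -(2|3)    [29 ≡ 2 mod 3]
  = (1|3)    [3 ≡ 3 mod 8 ⇒ (2|3) = -1]
  = 1    [(1|3) = 1]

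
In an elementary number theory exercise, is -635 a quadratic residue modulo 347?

yes

Pull out -1: (-635|347) = (-1|347)·(635|347). Since 347 ≡ 3 (mod 4), (-1|347) = -1. Now have -(635|347).
Reduce the numerator: 635 ≡ 288 (mod 347), so (635|347) = (288|347).
Factor out 2: 288 = 2^5·9. Since 347 ≡ 3 (mod 8), (2|347) = -1, and (2|347)^5 = -1. Now have (9|347).
9 ≡ 1 (mod 4), so quadratic reciprocity gives (9|347) = (347|9). Reduce: 347 ≡ 5 (mod 9). Now have (5|9).
5 ≡ 1 (mod 4), so quadratic reciprocity gives (5|9) = (9|5). Reduce: 9 ≡ 4 (mod 5). Now have (4|5).
Factor out 2: 4 = 2^2. Since 5 ≡ 5 (mod 8), (2|5) = -1, and (2|5)^2 = +1. Now have (1|5).
(1|5) = 1. Collecting the sign factors: 1.
The Legendre symbol is 1, so x^2 ≡ -635 (mod 347) has solution.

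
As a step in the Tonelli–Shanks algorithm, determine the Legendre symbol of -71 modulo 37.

(-71/37)
  = (3/37)    [-71 ≡ 3 mod 37]
  = (37/3)    [QR: 37 ≡ 1 mod 4, sign kept]
  = (1/3)    [37 ≡ 1 mod 3]
  = 1    [(1/3) = 1]

1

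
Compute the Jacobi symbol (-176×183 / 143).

0

By multiplicativity, (-176·183 / 143) = (-176 / 143)·(183 / 143).
First factor (-176 / 143):
Reduce the numerator: -176 ≡ 110 (mod 143), so (-176 / 143) = (110 / 143).
Factor out 2: 110 = 2·55. Since 143 ≡ 7 (mod 8), (2 / 143) = +1. Now have (55 / 143).
Both 55 ≡ 3 and 143 ≡ 3 (mod 4), so reciprocity gives (55 / 143) = -(143 / 55). Reduce: 143 ≡ 33 (mod 55). Now have -(33 / 55).
33 ≡ 1 (mod 4), so quadratic reciprocity gives (33 / 55) = (55 / 33). Reduce: 55 ≡ 22 (mod 33). Now have -(22 / 33).
Factor out 2: 22 = 2·11. Since 33 ≡ 1 (mod 8), (2 / 33) = +1. Now have -(11 / 33).
33 ≡ 1 (mod 4), so quadratic reciprocity gives (11 / 33) = (33 / 11). Reduce: 33 ≡ 0 (mod 11). Now have -(0 / 11).
The numerator is now 0 with denominator 11 > 1: the symbol is 0.
Second factor (183 / 143):
Reduce the numerator: 183 ≡ 40 (mod 143), so (183 / 143) = (40 / 143).
Factor out 2: 40 = 2^3·5. Since 143 ≡ 7 (mod 8), (2 / 143) = +1, and (2 / 143)^3 = +1. Now have (5 / 143).
5 ≡ 1 (mod 4), so quadratic reciprocity gives (5 / 143) = (143 / 5). Reduce: 143 ≡ 3 (mod 5). Now have (3 / 5).
5 ≡ 1 (mod 4), so quadratic reciprocity gives (3 / 5) = (5 / 3). Reduce: 5 ≡ 2 (mod 3). Now have (2 / 3).
Factor out 2: 2 = 2. Since 3 ≡ 3 (mod 8), (2 / 3) = -1. Now have -(1 / 3).
(1 / 3) = 1. Collecting the sign factors: -1.
Product: (0)·(-1) = 0.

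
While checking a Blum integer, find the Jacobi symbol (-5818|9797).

-1

Reduce the numerator: -5818 ≡ 3979 (mod 9797), so (-5818|9797) = (3979|9797).
9797 ≡ 1 (mod 4), so quadratic reciprocity gives (3979|9797) = (9797|3979). Reduce: 9797 ≡ 1839 (mod 3979). Now have (1839|3979).
Both 1839 ≡ 3 and 3979 ≡ 3 (mod 4), so reciprocity gives (1839|3979) = -(3979|1839). Reduce: 3979 ≡ 301 (mod 1839). Now have -(301|1839).
301 ≡ 1 (mod 4), so quadratic reciprocity gives (301|1839) = (1839|301). Reduce: 1839 ≡ 33 (mod 301). Now have -(33|301).
33 ≡ 1 (mod 4), so quadratic reciprocity gives (33|301) = (301|33). Reduce: 301 ≡ 4 (mod 33). Now have -(4|33).
Factor out 2: 4 = 2^2. Since 33 ≡ 1 (mod 8), (2|33) = +1, and (2|33)^2 = +1. Now have -(1|33).
(1|33) = 1. Collecting the sign factors: -1.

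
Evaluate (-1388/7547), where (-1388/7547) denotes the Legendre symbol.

-1

(-1388/7547)
  = -(1388/7547)    [7547 ≡ 3 mod 4 ⇒ (-1/7547) = -1]
  = -(347/7547)    [7547 ≡ 3 mod 8 ⇒ (2/7547)^2 = +1]
  = (7547/347)    [QR: both ≡ 3 mod 4, sign flips]
  = (260/347)    [7547 ≡ 260 mod 347]
  = (65/347)    [347 ≡ 3 mod 8 ⇒ (2/347)^2 = +1]
  = (347/65)    [QR: 65 ≡ 1 mod 4, sign kept]
  = (22/65)    [347 ≡ 22 mod 65]
  = (11/65)    [65 ≡ 1 mod 8 ⇒ (2/65) = +1]
  = (65/11)    [QR: 65 ≡ 1 mod 4, sign kept]
  = (10/11)    [65 ≡ 10 mod 11]
  = -(5/11)    [11 ≡ 3 mod 8 ⇒ (2/11) = -1]
  = -(11/5)    [QR: 5 ≡ 1 mod 4, sign kept]
  = -(1/5)    [11 ≡ 1 mod 5]
  = -1    [(1/5) = 1]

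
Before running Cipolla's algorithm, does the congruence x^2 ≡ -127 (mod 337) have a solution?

(-127|337)
  = (127|337)    [337 ≡ 1 mod 4 ⇒ (-1|337) = +1]
  = (337|127)    [QR: 337 ≡ 1 mod 4, sign kept]
  = (83|127)    [337 ≡ 83 mod 127]
  = -(127|83)    [QR: both ≡ 3 mod 4, sign flips]
  = -(44|83)    [127 ≡ 44 mod 83]
  = -(11|83)    [83 ≡ 3 mod 8 ⇒ (2|83)^2 = +1]
  = (83|11)    [QR: both ≡ 3 mod 4, sign flips]
  = (6|11)    [83 ≡ 6 mod 11]
  = -(3|11)    [11 ≡ 3 mod 8 ⇒ (2|11) = -1]
  = (11|3)    [QR: both ≡ 3 mod 4, sign flips]
  = (2|3)    [11 ≡ 2 mod 3]
  = -(1|3)    [3 ≡ 3 mod 8 ⇒ (2|3) = -1]
  = -1    [(1|3) = 1]
The Legendre symbol is -1, so x^2 ≡ -127 (mod 337) has no solution.

no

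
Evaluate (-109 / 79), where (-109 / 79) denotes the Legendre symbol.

1

Reduce the numerator: -109 ≡ 49 (mod 79), so (-109 / 79) = (49 / 79).
49 ≡ 1 (mod 4), so quadratic reciprocity gives (49 / 79) = (79 / 49). Reduce: 79 ≡ 30 (mod 49). Now have (30 / 49).
Factor out 2: 30 = 2·15. Since 49 ≡ 1 (mod 8), (2 / 49) = +1. Now have (15 / 49).
49 ≡ 1 (mod 4), so quadratic reciprocity gives (15 / 49) = (49 / 15). Reduce: 49 ≡ 4 (mod 15). Now have (4 / 15).
Factor out 2: 4 = 2^2. Since 15 ≡ 7 (mod 8), (2 / 15) = +1, and (2 / 15)^2 = +1. Now have (1 / 15).
(1 / 15) = 1. Collecting the sign factors: 1.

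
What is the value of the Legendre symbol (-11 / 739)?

-1

(-11 / 739)
  = (728 / 739)    [-11 ≡ 728 mod 739]
  = -(91 / 739)    [739 ≡ 3 mod 8 ⇒ (2 / 739)^3 = -1]
  = (739 / 91)    [QR: both ≡ 3 mod 4, sign flips]
  = (11 / 91)    [739 ≡ 11 mod 91]
  = -(91 / 11)    [QR: both ≡ 3 mod 4, sign flips]
  = -(3 / 11)    [91 ≡ 3 mod 11]
  = (11 / 3)    [QR: both ≡ 3 mod 4, sign flips]
  = (2 / 3)    [11 ≡ 2 mod 3]
  = -(1 / 3)    [3 ≡ 3 mod 8 ⇒ (2 / 3) = -1]
  = -1    [(1 / 3) = 1]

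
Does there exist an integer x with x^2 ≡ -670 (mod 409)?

no

(-670/409)
  = (670/409)    [409 ≡ 1 mod 4 ⇒ (-1/409) = +1]
  = (261/409)    [670 ≡ 261 mod 409]
  = (409/261)    [QR: 261 ≡ 1 mod 4, sign kept]
  = (148/261)    [409 ≡ 148 mod 261]
  = (37/261)    [261 ≡ 5 mod 8 ⇒ (2/261)^2 = +1]
  = (261/37)    [QR: 37 ≡ 1 mod 4, sign kept]
  = (2/37)    [261 ≡ 2 mod 37]
  = -(1/37)    [37 ≡ 5 mod 8 ⇒ (2/37) = -1]
  = -1    [(1/37) = 1]
The Legendre symbol is -1, so x^2 ≡ -670 (mod 409) has no solution.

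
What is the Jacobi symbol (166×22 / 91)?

By multiplicativity, (166·22 / 91) = (166 / 91)·(22 / 91).
First factor (166 / 91):
(166 / 91)
  = (75 / 91)    [166 ≡ 75 mod 91]
  = -(91 / 75)    [QR: both ≡ 3 mod 4, sign flips]
  = -(16 / 75)    [91 ≡ 16 mod 75]
  = -(1 / 75)    [75 ≡ 3 mod 8 ⇒ (2 / 75)^4 = +1]
  = -1    [(1 / 75) = 1]
Second factor (22 / 91):
(22 / 91)
  = -(11 / 91)    [91 ≡ 3 mod 8 ⇒ (2 / 91) = -1]
  = (91 / 11)    [QR: both ≡ 3 mod 4, sign flips]
  = (3 / 11)    [91 ≡ 3 mod 11]
  = -(11 / 3)    [QR: both ≡ 3 mod 4, sign flips]
  = -(2 / 3)    [11 ≡ 2 mod 3]
  = (1 / 3)    [3 ≡ 3 mod 8 ⇒ (2 / 3) = -1]
  = 1    [(1 / 3) = 1]
Product: (-1)·(1) = -1.

-1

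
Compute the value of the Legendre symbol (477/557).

-1

(477/557)
  = (557/477)    [QR: 477 ≡ 1 mod 4, sign kept]
  = (80/477)    [557 ≡ 80 mod 477]
  = (5/477)    [477 ≡ 5 mod 8 ⇒ (2/477)^4 = +1]
  = (477/5)    [QR: 5 ≡ 1 mod 4, sign kept]
  = (2/5)    [477 ≡ 2 mod 5]
  = -(1/5)    [5 ≡ 5 mod 8 ⇒ (2/5) = -1]
  = -1    [(1/5) = 1]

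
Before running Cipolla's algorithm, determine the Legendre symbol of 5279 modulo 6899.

-1

Both 5279 ≡ 3 and 6899 ≡ 3 (mod 4), so reciprocity gives (5279/6899) = -(6899/5279). Reduce: 6899 ≡ 1620 (mod 5279). Now have -(1620/5279).
Factor out 2: 1620 = 2^2·405. Since 5279 ≡ 7 (mod 8), (2/5279) = +1, and (2/5279)^2 = +1. Now have -(405/5279).
405 ≡ 1 (mod 4), so quadratic reciprocity gives (405/5279) = (5279/405). Reduce: 5279 ≡ 14 (mod 405). Now have -(14/405).
Factor out 2: 14 = 2·7. Since 405 ≡ 5 (mod 8), (2/405) = -1. Now have (7/405).
405 ≡ 1 (mod 4), so quadratic reciprocity gives (7/405) = (405/7). Reduce: 405 ≡ 6 (mod 7). Now have (6/7).
Factor out 2: 6 = 2·3. Since 7 ≡ 7 (mod 8), (2/7) = +1. Now have (3/7).
Both 3 ≡ 3 and 7 ≡ 3 (mod 4), so reciprocity gives (3/7) = -(7/3). Reduce: 7 ≡ 1 (mod 3). Now have -(1/3).
(1/3) = 1. Collecting the sign factors: -1.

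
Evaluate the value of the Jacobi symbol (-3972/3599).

(-3972/3599)
  = -(3972/3599)    [3599 ≡ 3 mod 4 ⇒ (-1/3599) = -1]
  = -(373/3599)    [3972 ≡ 373 mod 3599]
  = -(3599/373)    [QR: 373 ≡ 1 mod 4, sign kept]
  = -(242/373)    [3599 ≡ 242 mod 373]
  = (121/373)    [373 ≡ 5 mod 8 ⇒ (2/373) = -1]
  = (373/121)    [QR: 121 ≡ 1 mod 4, sign kept]
  = (10/121)    [373 ≡ 10 mod 121]
  = (5/121)    [121 ≡ 1 mod 8 ⇒ (2/121) = +1]
  = (121/5)    [QR: 5 ≡ 1 mod 4, sign kept]
  = (1/5)    [121 ≡ 1 mod 5]
  = 1    [(1/5) = 1]

1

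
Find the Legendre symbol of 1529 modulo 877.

1

Reduce the numerator: 1529 ≡ 652 (mod 877), so (1529/877) = (652/877).
Factor out 2: 652 = 2^2·163. Since 877 ≡ 5 (mod 8), (2/877) = -1, and (2/877)^2 = +1. Now have (163/877).
877 ≡ 1 (mod 4), so quadratic reciprocity gives (163/877) = (877/163). Reduce: 877 ≡ 62 (mod 163). Now have (62/163).
Factor out 2: 62 = 2·31. Since 163 ≡ 3 (mod 8), (2/163) = -1. Now have -(31/163).
Both 31 ≡ 3 and 163 ≡ 3 (mod 4), so reciprocity gives (31/163) = -(163/31). Reduce: 163 ≡ 8 (mod 31). Now have (8/31).
Factor out 2: 8 = 2^3. Since 31 ≡ 7 (mod 8), (2/31) = +1, and (2/31)^3 = +1. Now have (1/31).
(1/31) = 1. Collecting the sign factors: 1.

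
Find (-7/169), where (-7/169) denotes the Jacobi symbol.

(-7/169)
  = (162/169)    [-7 ≡ 162 mod 169]
  = (81/169)    [169 ≡ 1 mod 8 ⇒ (2/169) = +1]
  = (169/81)    [QR: 81 ≡ 1 mod 4, sign kept]
  = (7/81)    [169 ≡ 7 mod 81]
  = (81/7)    [QR: 81 ≡ 1 mod 4, sign kept]
  = (4/7)    [81 ≡ 4 mod 7]
  = (1/7)    [7 ≡ 7 mod 8 ⇒ (2/7)^2 = +1]
  = 1    [(1/7) = 1]

1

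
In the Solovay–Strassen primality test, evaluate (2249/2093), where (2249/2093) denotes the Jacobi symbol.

(2249/2093)
  = (156/2093)    [2249 ≡ 156 mod 2093]
  = (39/2093)    [2093 ≡ 5 mod 8 ⇒ (2/2093)^2 = +1]
  = (2093/39)    [QR: 2093 ≡ 1 mod 4, sign kept]
  = (26/39)    [2093 ≡ 26 mod 39]
  = (13/39)    [39 ≡ 7 mod 8 ⇒ (2/39) = +1]
  = (39/13)    [QR: 13 ≡ 1 mod 4, sign kept]
  = (0/13)    [39 ≡ 0 mod 13]
  = 0    [numerator 0, gcd > 1]

0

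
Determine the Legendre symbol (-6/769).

1

(-6/769)
  = (6/769)    [769 ≡ 1 mod 4 ⇒ (-1/769) = +1]
  = (3/769)    [769 ≡ 1 mod 8 ⇒ (2/769) = +1]
  = (769/3)    [QR: 769 ≡ 1 mod 4, sign kept]
  = (1/3)    [769 ≡ 1 mod 3]
  = 1    [(1/3) = 1]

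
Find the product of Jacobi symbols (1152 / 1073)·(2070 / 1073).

1

By multiplicativity, (1152·2070 / 1073) = (1152 / 1073)·(2070 / 1073).
First factor (1152 / 1073):
Reduce the numerator: 1152 ≡ 79 (mod 1073), so (1152 / 1073) = (79 / 1073).
1073 ≡ 1 (mod 4), so quadratic reciprocity gives (79 / 1073) = (1073 / 79). Reduce: 1073 ≡ 46 (mod 79). Now have (46 / 79).
Factor out 2: 46 = 2·23. Since 79 ≡ 7 (mod 8), (2 / 79) = +1. Now have (23 / 79).
Both 23 ≡ 3 and 79 ≡ 3 (mod 4), so reciprocity gives (23 / 79) = -(79 / 23). Reduce: 79 ≡ 10 (mod 23). Now have -(10 / 23).
Factor out 2: 10 = 2·5. Since 23 ≡ 7 (mod 8), (2 / 23) = +1. Now have -(5 / 23).
5 ≡ 1 (mod 4), so quadratic reciprocity gives (5 / 23) = (23 / 5). Reduce: 23 ≡ 3 (mod 5). Now have -(3 / 5).
5 ≡ 1 (mod 4), so quadratic reciprocity gives (3 / 5) = (5 / 3). Reduce: 5 ≡ 2 (mod 3). Now have -(2 / 3).
Factor out 2: 2 = 2. Since 3 ≡ 3 (mod 8), (2 / 3) = -1. Now have (1 / 3).
(1 / 3) = 1. Collecting the sign factors: 1.
Second factor (2070 / 1073):
Reduce the numerator: 2070 ≡ 997 (mod 1073), so (2070 / 1073) = (997 / 1073).
997 ≡ 1 (mod 4), so quadratic reciprocity gives (997 / 1073) = (1073 / 997). Reduce: 1073 ≡ 76 (mod 997). Now have (76 / 997).
Factor out 2: 76 = 2^2·19. Since 997 ≡ 5 (mod 8), (2 / 997) = -1, and (2 / 997)^2 = +1. Now have (19 / 997).
997 ≡ 1 (mod 4), so quadratic reciprocity gives (19 / 997) = (997 / 19). Reduce: 997 ≡ 9 (mod 19). Now have (9 / 19).
9 ≡ 1 (mod 4), so quadratic reciprocity gives (9 / 19) = (19 / 9). Reduce: 19 ≡ 1 (mod 9). Now have (1 / 9).
(1 / 9) = 1. Collecting the sign factors: 1.
Product: (1)·(1) = 1.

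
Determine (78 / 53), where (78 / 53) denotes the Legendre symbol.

1

(78 / 53)
  = (25 / 53)    [78 ≡ 25 mod 53]
  = (53 / 25)    [QR: 25 ≡ 1 mod 4, sign kept]
  = (3 / 25)    [53 ≡ 3 mod 25]
  = (25 / 3)    [QR: 25 ≡ 1 mod 4, sign kept]
  = (1 / 3)    [25 ≡ 1 mod 3]
  = 1    [(1 / 3) = 1]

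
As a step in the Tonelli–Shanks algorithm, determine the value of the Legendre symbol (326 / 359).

-1

(326 / 359)
  = (163 / 359)    [359 ≡ 7 mod 8 ⇒ (2 / 359) = +1]
  = -(359 / 163)    [QR: both ≡ 3 mod 4, sign flips]
  = -(33 / 163)    [359 ≡ 33 mod 163]
  = -(163 / 33)    [QR: 33 ≡ 1 mod 4, sign kept]
  = -(31 / 33)    [163 ≡ 31 mod 33]
  = -(33 / 31)    [QR: 33 ≡ 1 mod 4, sign kept]
  = -(2 / 31)    [33 ≡ 2 mod 31]
  = -(1 / 31)    [31 ≡ 7 mod 8 ⇒ (2 / 31) = +1]
  = -1    [(1 / 31) = 1]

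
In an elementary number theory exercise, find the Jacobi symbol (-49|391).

-1

(-49|391)
  = (342|391)    [-49 ≡ 342 mod 391]
  = (171|391)    [391 ≡ 7 mod 8 ⇒ (2|391) = +1]
  = -(391|171)    [QR: both ≡ 3 mod 4, sign flips]
  = -(49|171)    [391 ≡ 49 mod 171]
  = -(171|49)    [QR: 49 ≡ 1 mod 4, sign kept]
  = -(24|49)    [171 ≡ 24 mod 49]
  = -(3|49)    [49 ≡ 1 mod 8 ⇒ (2|49)^3 = +1]
  = -(49|3)    [QR: 49 ≡ 1 mod 4, sign kept]
  = -(1|3)    [49 ≡ 1 mod 3]
  = -1    [(1|3) = 1]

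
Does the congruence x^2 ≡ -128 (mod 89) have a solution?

yes

Pull out -1: (-128/89) = (-1/89)·(128/89). Since 89 ≡ 1 (mod 4), (-1/89) = +1. Now have (128/89).
Reduce the numerator: 128 ≡ 39 (mod 89), so (128/89) = (39/89).
89 ≡ 1 (mod 4), so quadratic reciprocity gives (39/89) = (89/39). Reduce: 89 ≡ 11 (mod 39). Now have (11/39).
Both 11 ≡ 3 and 39 ≡ 3 (mod 4), so reciprocity gives (11/39) = -(39/11). Reduce: 39 ≡ 6 (mod 11). Now have -(6/11).
Factor out 2: 6 = 2·3. Since 11 ≡ 3 (mod 8), (2/11) = -1. Now have (3/11).
Both 3 ≡ 3 and 11 ≡ 3 (mod 4), so reciprocity gives (3/11) = -(11/3). Reduce: 11 ≡ 2 (mod 3). Now have -(2/3).
Factor out 2: 2 = 2. Since 3 ≡ 3 (mod 8), (2/3) = -1. Now have (1/3).
(1/3) = 1. Collecting the sign factors: 1.
The Legendre symbol is 1, so x^2 ≡ -128 (mod 89) has solution.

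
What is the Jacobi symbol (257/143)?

1

Reduce the numerator: 257 ≡ 114 (mod 143), so (257/143) = (114/143).
Factor out 2: 114 = 2·57. Since 143 ≡ 7 (mod 8), (2/143) = +1. Now have (57/143).
57 ≡ 1 (mod 4), so quadratic reciprocity gives (57/143) = (143/57). Reduce: 143 ≡ 29 (mod 57). Now have (29/57).
29 ≡ 1 (mod 4), so quadratic reciprocity gives (29/57) = (57/29). Reduce: 57 ≡ 28 (mod 29). Now have (28/29).
Factor out 2: 28 = 2^2·7. Since 29 ≡ 5 (mod 8), (2/29) = -1, and (2/29)^2 = +1. Now have (7/29).
29 ≡ 1 (mod 4), so quadratic reciprocity gives (7/29) = (29/7). Reduce: 29 ≡ 1 (mod 7). Now have (1/7).
(1/7) = 1. Collecting the sign factors: 1.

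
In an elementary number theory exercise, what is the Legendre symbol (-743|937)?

Reduce the numerator: -743 ≡ 194 (mod 937), so (-743|937) = (194|937).
Factor out 2: 194 = 2·97. Since 937 ≡ 1 (mod 8), (2|937) = +1. Now have (97|937).
97 ≡ 1 (mod 4), so quadratic reciprocity gives (97|937) = (937|97). Reduce: 937 ≡ 64 (mod 97). Now have (64|97).
Factor out 2: 64 = 2^6. Since 97 ≡ 1 (mod 8), (2|97) = +1, and (2|97)^6 = +1. Now have (1|97).
(1|97) = 1. Collecting the sign factors: 1.

1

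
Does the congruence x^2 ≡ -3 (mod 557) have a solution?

(-3/557)
  = (3/557)    [557 ≡ 1 mod 4 ⇒ (-1/557) = +1]
  = (557/3)    [QR: 557 ≡ 1 mod 4, sign kept]
  = (2/3)    [557 ≡ 2 mod 3]
  = -(1/3)    [3 ≡ 3 mod 8 ⇒ (2/3) = -1]
  = -1    [(1/3) = 1]
(-3/557) = -1, and 557 is prime, so -3 is not a quadratic residue mod 557.

no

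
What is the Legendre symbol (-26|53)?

-1

(-26|53)
  = (27|53)    [-26 ≡ 27 mod 53]
  = (53|27)    [QR: 53 ≡ 1 mod 4, sign kept]
  = (26|27)    [53 ≡ 26 mod 27]
  = -(13|27)    [27 ≡ 3 mod 8 ⇒ (2|27) = -1]
  = -(27|13)    [QR: 13 ≡ 1 mod 4, sign kept]
  = -(1|13)    [27 ≡ 1 mod 13]
  = -1    [(1|13) = 1]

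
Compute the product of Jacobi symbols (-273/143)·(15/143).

0

By multiplicativity, (-273·15/143) = (-273/143)·(15/143).
First factor (-273/143):
(-273/143)
  = (13/143)    [-273 ≡ 13 mod 143]
  = (143/13)    [QR: 13 ≡ 1 mod 4, sign kept]
  = (0/13)    [143 ≡ 0 mod 13]
  = 0    [numerator 0, gcd > 1]
Second factor (15/143):
(15/143)
  = -(143/15)    [QR: both ≡ 3 mod 4, sign flips]
  = -(8/15)    [143 ≡ 8 mod 15]
  = -(1/15)    [15 ≡ 7 mod 8 ⇒ (2/15)^3 = +1]
  = -1    [(1/15) = 1]
Product: (0)·(-1) = 0.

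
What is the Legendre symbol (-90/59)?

1

(-90/59)
  = -(90/59)    [59 ≡ 3 mod 4 ⇒ (-1/59) = -1]
  = -(31/59)    [90 ≡ 31 mod 59]
  = (59/31)    [QR: both ≡ 3 mod 4, sign flips]
  = (28/31)    [59 ≡ 28 mod 31]
  = (7/31)    [31 ≡ 7 mod 8 ⇒ (2/31)^2 = +1]
  = -(31/7)    [QR: both ≡ 3 mod 4, sign flips]
  = -(3/7)    [31 ≡ 3 mod 7]
  = (7/3)    [QR: both ≡ 3 mod 4, sign flips]
  = (1/3)    [7 ≡ 1 mod 3]
  = 1    [(1/3) = 1]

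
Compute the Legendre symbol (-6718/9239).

(-6718/9239)
  = -(6718/9239)    [9239 ≡ 3 mod 4 ⇒ (-1/9239) = -1]
  = -(3359/9239)    [9239 ≡ 7 mod 8 ⇒ (2/9239) = +1]
  = (9239/3359)    [QR: both ≡ 3 mod 4, sign flips]
  = (2521/3359)    [9239 ≡ 2521 mod 3359]
  = (3359/2521)    [QR: 2521 ≡ 1 mod 4, sign kept]
  = (838/2521)    [3359 ≡ 838 mod 2521]
  = (419/2521)    [2521 ≡ 1 mod 8 ⇒ (2/2521) = +1]
  = (2521/419)    [QR: 2521 ≡ 1 mod 4, sign kept]
  = (7/419)    [2521 ≡ 7 mod 419]
  = -(419/7)    [QR: both ≡ 3 mod 4, sign flips]
  = -(6/7)    [419 ≡ 6 mod 7]
  = -(3/7)    [7 ≡ 7 mod 8 ⇒ (2/7) = +1]
  = (7/3)    [QR: both ≡ 3 mod 4, sign flips]
  = (1/3)    [7 ≡ 1 mod 3]
  = 1    [(1/3) = 1]

1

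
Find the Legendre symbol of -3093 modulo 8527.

Pull out -1: (-3093/8527) = (-1/8527)·(3093/8527). Since 8527 ≡ 3 (mod 4), (-1/8527) = -1. Now have -(3093/8527).
3093 ≡ 1 (mod 4), so quadratic reciprocity gives (3093/8527) = (8527/3093). Reduce: 8527 ≡ 2341 (mod 3093). Now have -(2341/3093).
2341 ≡ 1 (mod 4), so quadratic reciprocity gives (2341/3093) = (3093/2341). Reduce: 3093 ≡ 752 (mod 2341). Now have -(752/2341).
Factor out 2: 752 = 2^4·47. Since 2341 ≡ 5 (mod 8), (2/2341) = -1, and (2/2341)^4 = +1. Now have -(47/2341).
2341 ≡ 1 (mod 4), so quadratic reciprocity gives (47/2341) = (2341/47). Reduce: 2341 ≡ 38 (mod 47). Now have -(38/47).
Factor out 2: 38 = 2·19. Since 47 ≡ 7 (mod 8), (2/47) = +1. Now have -(19/47).
Both 19 ≡ 3 and 47 ≡ 3 (mod 4), so reciprocity gives (19/47) = -(47/19). Reduce: 47 ≡ 9 (mod 19). Now have (9/19).
9 ≡ 1 (mod 4), so quadratic reciprocity gives (9/19) = (19/9). Reduce: 19 ≡ 1 (mod 9). Now have (1/9).
(1/9) = 1. Collecting the sign factors: 1.

1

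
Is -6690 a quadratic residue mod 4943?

no

Pull out -1: (-6690/4943) = (-1/4943)·(6690/4943). Since 4943 ≡ 3 (mod 4), (-1/4943) = -1. Now have -(6690/4943).
Reduce the numerator: 6690 ≡ 1747 (mod 4943), so (6690/4943) = (1747/4943).
Both 1747 ≡ 3 and 4943 ≡ 3 (mod 4), so reciprocity gives (1747/4943) = -(4943/1747). Reduce: 4943 ≡ 1449 (mod 1747). Now have (1449/1747).
1449 ≡ 1 (mod 4), so quadratic reciprocity gives (1449/1747) = (1747/1449). Reduce: 1747 ≡ 298 (mod 1449). Now have (298/1449).
Factor out 2: 298 = 2·149. Since 1449 ≡ 1 (mod 8), (2/1449) = +1. Now have (149/1449).
149 ≡ 1 (mod 4), so quadratic reciprocity gives (149/1449) = (1449/149). Reduce: 1449 ≡ 108 (mod 149). Now have (108/149).
Factor out 2: 108 = 2^2·27. Since 149 ≡ 5 (mod 8), (2/149) = -1, and (2/149)^2 = +1. Now have (27/149).
149 ≡ 1 (mod 4), so quadratic reciprocity gives (27/149) = (149/27). Reduce: 149 ≡ 14 (mod 27). Now have (14/27).
Factor out 2: 14 = 2·7. Since 27 ≡ 3 (mod 8), (2/27) = -1. Now have -(7/27).
Both 7 ≡ 3 and 27 ≡ 3 (mod 4), so reciprocity gives (7/27) = -(27/7). Reduce: 27 ≡ 6 (mod 7). Now have (6/7).
Factor out 2: 6 = 2·3. Since 7 ≡ 7 (mod 8), (2/7) = +1. Now have (3/7).
Both 3 ≡ 3 and 7 ≡ 3 (mod 4), so reciprocity gives (3/7) = -(7/3). Reduce: 7 ≡ 1 (mod 3). Now have -(1/3).
(1/3) = 1. Collecting the sign factors: -1.
(-6690/4943) = -1, and 4943 is prime, so -6690 is not a quadratic residue mod 4943.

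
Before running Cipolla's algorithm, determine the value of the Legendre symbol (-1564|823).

Pull out -1: (-1564|823) = (-1|823)·(1564|823). Since 823 ≡ 3 (mod 4), (-1|823) = -1. Now have -(1564|823).
Reduce the numerator: 1564 ≡ 741 (mod 823), so (1564|823) = (741|823).
741 ≡ 1 (mod 4), so quadratic reciprocity gives (741|823) = (823|741). Reduce: 823 ≡ 82 (mod 741). Now have -(82|741).
Factor out 2: 82 = 2·41. Since 741 ≡ 5 (mod 8), (2|741) = -1. Now have (41|741).
41 ≡ 1 (mod 4), so quadratic reciprocity gives (41|741) = (741|41). Reduce: 741 ≡ 3 (mod 41). Now have (3|41).
41 ≡ 1 (mod 4), so quadratic reciprocity gives (3|41) = (41|3). Reduce: 41 ≡ 2 (mod 3). Now have (2|3).
Factor out 2: 2 = 2. Since 3 ≡ 3 (mod 8), (2|3) = -1. Now have -(1|3).
(1|3) = 1. Collecting the sign factors: -1.

-1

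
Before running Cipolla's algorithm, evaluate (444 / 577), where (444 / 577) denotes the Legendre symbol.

-1

Factor out 2: 444 = 2^2·111. Since 577 ≡ 1 (mod 8), (2 / 577) = +1, and (2 / 577)^2 = +1. Now have (111 / 577).
577 ≡ 1 (mod 4), so quadratic reciprocity gives (111 / 577) = (577 / 111). Reduce: 577 ≡ 22 (mod 111). Now have (22 / 111).
Factor out 2: 22 = 2·11. Since 111 ≡ 7 (mod 8), (2 / 111) = +1. Now have (11 / 111).
Both 11 ≡ 3 and 111 ≡ 3 (mod 4), so reciprocity gives (11 / 111) = -(111 / 11). Reduce: 111 ≡ 1 (mod 11). Now have -(1 / 11).
(1 / 11) = 1. Collecting the sign factors: -1.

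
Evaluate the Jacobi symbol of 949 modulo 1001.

0

949 ≡ 1 (mod 4), so quadratic reciprocity gives (949 / 1001) = (1001 / 949). Reduce: 1001 ≡ 52 (mod 949). Now have (52 / 949).
Factor out 2: 52 = 2^2·13. Since 949 ≡ 5 (mod 8), (2 / 949) = -1, and (2 / 949)^2 = +1. Now have (13 / 949).
13 ≡ 1 (mod 4), so quadratic reciprocity gives (13 / 949) = (949 / 13). Reduce: 949 ≡ 0 (mod 13). Now have (0 / 13).
The numerator is now 0 with denominator 13 > 1: the symbol is 0.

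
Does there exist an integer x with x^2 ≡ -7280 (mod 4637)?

yes

Pull out -1: (-7280/4637) = (-1/4637)·(7280/4637). Since 4637 ≡ 1 (mod 4), (-1/4637) = +1. Now have (7280/4637).
Reduce the numerator: 7280 ≡ 2643 (mod 4637), so (7280/4637) = (2643/4637).
4637 ≡ 1 (mod 4), so quadratic reciprocity gives (2643/4637) = (4637/2643). Reduce: 4637 ≡ 1994 (mod 2643). Now have (1994/2643).
Factor out 2: 1994 = 2·997. Since 2643 ≡ 3 (mod 8), (2/2643) = -1. Now have -(997/2643).
997 ≡ 1 (mod 4), so quadratic reciprocity gives (997/2643) = (2643/997). Reduce: 2643 ≡ 649 (mod 997). Now have -(649/997).
649 ≡ 1 (mod 4), so quadratic reciprocity gives (649/997) = (997/649). Reduce: 997 ≡ 348 (mod 649). Now have -(348/649).
Factor out 2: 348 = 2^2·87. Since 649 ≡ 1 (mod 8), (2/649) = +1, and (2/649)^2 = +1. Now have -(87/649).
649 ≡ 1 (mod 4), so quadratic reciprocity gives (87/649) = (649/87). Reduce: 649 ≡ 40 (mod 87). Now have -(40/87).
Factor out 2: 40 = 2^3·5. Since 87 ≡ 7 (mod 8), (2/87) = +1, and (2/87)^3 = +1. Now have -(5/87).
5 ≡ 1 (mod 4), so quadratic reciprocity gives (5/87) = (87/5). Reduce: 87 ≡ 2 (mod 5). Now have -(2/5).
Factor out 2: 2 = 2. Since 5 ≡ 5 (mod 8), (2/5) = -1. Now have (1/5).
(1/5) = 1. Collecting the sign factors: 1.
(-7280/4637) = 1, and 4637 is prime, so -7280 is a quadratic residue mod 4637.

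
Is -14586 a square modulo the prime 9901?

Pull out -1: (-14586/9901) = (-1/9901)·(14586/9901). Since 9901 ≡ 1 (mod 4), (-1/9901) = +1. Now have (14586/9901).
Reduce the numerator: 14586 ≡ 4685 (mod 9901), so (14586/9901) = (4685/9901).
4685 ≡ 1 (mod 4), so quadratic reciprocity gives (4685/9901) = (9901/4685). Reduce: 9901 ≡ 531 (mod 4685). Now have (531/4685).
4685 ≡ 1 (mod 4), so quadratic reciprocity gives (531/4685) = (4685/531). Reduce: 4685 ≡ 437 (mod 531). Now have (437/531).
437 ≡ 1 (mod 4), so quadratic reciprocity gives (437/531) = (531/437). Reduce: 531 ≡ 94 (mod 437). Now have (94/437).
Factor out 2: 94 = 2·47. Since 437 ≡ 5 (mod 8), (2/437) = -1. Now have -(47/437).
437 ≡ 1 (mod 4), so quadratic reciprocity gives (47/437) = (437/47). Reduce: 437 ≡ 14 (mod 47). Now have -(14/47).
Factor out 2: 14 = 2·7. Since 47 ≡ 7 (mod 8), (2/47) = +1. Now have -(7/47).
Both 7 ≡ 3 and 47 ≡ 3 (mod 4), so reciprocity gives (7/47) = -(47/7). Reduce: 47 ≡ 5 (mod 7). Now have (5/7).
5 ≡ 1 (mod 4), so quadratic reciprocity gives (5/7) = (7/5). Reduce: 7 ≡ 2 (mod 5). Now have (2/5).
Factor out 2: 2 = 2. Since 5 ≡ 5 (mod 8), (2/5) = -1. Now have -(1/5).
(1/5) = 1. Collecting the sign factors: -1.
The Legendre symbol is -1, so x^2 ≡ -14586 (mod 9901) has no solution.

no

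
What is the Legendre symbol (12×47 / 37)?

By multiplicativity, (12·47 / 37) = (12 / 37)·(47 / 37).
First factor (12 / 37):
Factor out 2: 12 = 2^2·3. Since 37 ≡ 5 (mod 8), (2 / 37) = -1, and (2 / 37)^2 = +1. Now have (3 / 37).
37 ≡ 1 (mod 4), so quadratic reciprocity gives (3 / 37) = (37 / 3). Reduce: 37 ≡ 1 (mod 3). Now have (1 / 3).
(1 / 3) = 1. Collecting the sign factors: 1.
Second factor (47 / 37):
Reduce the numerator: 47 ≡ 10 (mod 37), so (47 / 37) = (10 / 37).
Factor out 2: 10 = 2·5. Since 37 ≡ 5 (mod 8), (2 / 37) = -1. Now have -(5 / 37).
5 ≡ 1 (mod 4), so quadratic reciprocity gives (5 / 37) = (37 / 5). Reduce: 37 ≡ 2 (mod 5). Now have -(2 / 5).
Factor out 2: 2 = 2. Since 5 ≡ 5 (mod 8), (2 / 5) = -1. Now have (1 / 5).
(1 / 5) = 1. Collecting the sign factors: 1.
Product: (1)·(1) = 1.

1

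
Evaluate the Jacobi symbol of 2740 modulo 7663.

-1

Factor out 2: 2740 = 2^2·685. Since 7663 ≡ 7 (mod 8), (2/7663) = +1, and (2/7663)^2 = +1. Now have (685/7663).
685 ≡ 1 (mod 4), so quadratic reciprocity gives (685/7663) = (7663/685). Reduce: 7663 ≡ 128 (mod 685). Now have (128/685).
Factor out 2: 128 = 2^7. Since 685 ≡ 5 (mod 8), (2/685) = -1, and (2/685)^7 = -1. Now have -(1/685).
(1/685) = 1. Collecting the sign factors: -1.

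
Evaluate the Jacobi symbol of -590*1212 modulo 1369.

By multiplicativity, (-590·1212/1369) = (-590/1369)·(1212/1369).
First factor (-590/1369):
(-590/1369)
  = (779/1369)    [-590 ≡ 779 mod 1369]
  = (1369/779)    [QR: 1369 ≡ 1 mod 4, sign kept]
  = (590/779)    [1369 ≡ 590 mod 779]
  = -(295/779)    [779 ≡ 3 mod 8 ⇒ (2/779) = -1]
  = (779/295)    [QR: both ≡ 3 mod 4, sign flips]
  = (189/295)    [779 ≡ 189 mod 295]
  = (295/189)    [QR: 189 ≡ 1 mod 4, sign kept]
  = (106/189)    [295 ≡ 106 mod 189]
  = -(53/189)    [189 ≡ 5 mod 8 ⇒ (2/189) = -1]
  = -(189/53)    [QR: 53 ≡ 1 mod 4, sign kept]
  = -(30/53)    [189 ≡ 30 mod 53]
  = (15/53)    [53 ≡ 5 mod 8 ⇒ (2/53) = -1]
  = (53/15)    [QR: 53 ≡ 1 mod 4, sign kept]
  = (8/15)    [53 ≡ 8 mod 15]
  = (1/15)    [15 ≡ 7 mod 8 ⇒ (2/15)^3 = +1]
  = 1    [(1/15) = 1]
Second factor (1212/1369):
(1212/1369)
  = (303/1369)    [1369 ≡ 1 mod 8 ⇒ (2/1369)^2 = +1]
  = (1369/303)    [QR: 1369 ≡ 1 mod 4, sign kept]
  = (157/303)    [1369 ≡ 157 mod 303]
  = (303/157)    [QR: 157 ≡ 1 mod 4, sign kept]
  = (146/157)    [303 ≡ 146 mod 157]
  = -(73/157)    [157 ≡ 5 mod 8 ⇒ (2/157) = -1]
  = -(157/73)    [QR: 73 ≡ 1 mod 4, sign kept]
  = -(11/73)    [157 ≡ 11 mod 73]
  = -(73/11)    [QR: 73 ≡ 1 mod 4, sign kept]
  = -(7/11)    [73 ≡ 7 mod 11]
  = (11/7)    [QR: both ≡ 3 mod 4, sign flips]
  = (4/7)    [11 ≡ 4 mod 7]
  = (1/7)    [7 ≡ 7 mod 8 ⇒ (2/7)^2 = +1]
  = 1    [(1/7) = 1]
Product: (1)·(1) = 1.

1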